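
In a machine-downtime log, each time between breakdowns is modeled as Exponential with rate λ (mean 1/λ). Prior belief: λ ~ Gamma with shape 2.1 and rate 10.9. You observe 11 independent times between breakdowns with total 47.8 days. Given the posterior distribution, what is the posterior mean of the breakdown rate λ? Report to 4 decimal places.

With a Gamma(shape α, rate β) prior on the exponential rate λ, the posterior after n observations with total T = Σxᵢ is Gamma(α+n, β+T).
Posterior: Gamma(2.1+11, 10.9+47.8) = Gamma(13.1, 58.7).
Posterior mean of λ = α/β = 13.1/58.7 = 0.2232.

0.2232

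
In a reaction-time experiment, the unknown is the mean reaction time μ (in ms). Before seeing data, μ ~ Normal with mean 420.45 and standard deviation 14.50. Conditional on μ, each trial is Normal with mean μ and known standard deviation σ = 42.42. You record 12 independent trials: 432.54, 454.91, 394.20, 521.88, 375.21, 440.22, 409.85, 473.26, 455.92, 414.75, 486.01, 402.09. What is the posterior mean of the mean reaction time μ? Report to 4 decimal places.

430.9293

For Normal data with known variance σ², a Normal(μ₀, σ₀²) prior on μ is conjugate. Posterior precision = 1/σ₀² + n/σ²; posterior mean is the precision-weighted average of μ₀ and x̄.
Σxᵢ = 432.54 + 454.91 + 394.20 + 521.88 + 375.21 + 440.22 + 409.85 + 473.26 + 455.92 + 414.75 + 486.01 + 402.09 = 5260.84, so n·x̄ = 5260.84.
σ₀² = 14.50² = 210.25, σ² = 42.42² = 1799.4564; σ² + n·σ₀² = 1799.4564 + 12·210.25 = 4322.4564.
Posterior mean = (μ₀/σ₀² + n·x̄/σ²)/(1/σ₀² + n/σ²) = (σ²·μ₀ + σ₀²·n·x̄)/(σ² + n·σ₀²) = (1799.4564·420.45 + 210.25·5260.84)/4322.4564 = 1862673.05338/4322.4564 = 430.9293.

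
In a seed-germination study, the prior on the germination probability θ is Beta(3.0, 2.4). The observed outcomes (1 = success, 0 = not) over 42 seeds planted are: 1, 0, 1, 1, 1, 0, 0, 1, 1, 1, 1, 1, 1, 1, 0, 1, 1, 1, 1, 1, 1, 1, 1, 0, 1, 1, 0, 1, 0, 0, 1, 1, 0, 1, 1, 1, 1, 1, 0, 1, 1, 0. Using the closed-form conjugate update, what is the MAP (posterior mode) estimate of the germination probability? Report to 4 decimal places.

0.7269

The Beta prior is conjugate to a Binomial/Bernoulli likelihood; the update adds successes to α and failures to β.
Posterior: Beta(α+k, β+n−k) = Beta(3.0+31, 2.4+11) = Beta(34.0, 13.4).
Mode of Beta(a,b) for a,b>1 is (a−1)/(a+b−2) = 33.0/45.4 = 0.7269.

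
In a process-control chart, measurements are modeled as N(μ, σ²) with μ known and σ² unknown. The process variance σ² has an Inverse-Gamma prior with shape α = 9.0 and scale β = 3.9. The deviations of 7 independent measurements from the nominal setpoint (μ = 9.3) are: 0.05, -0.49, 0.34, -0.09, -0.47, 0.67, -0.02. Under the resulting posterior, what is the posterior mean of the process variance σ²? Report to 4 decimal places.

With known mean μ and an Inverse-Gamma(α, β) prior on σ², the Normal likelihood is conjugate: posterior is Inv-Gamma(α + n/2, β + Σ(xᵢ−μ)²/2).
Σ(xᵢ−μ)² = (0.05)² + (-0.49)² + (0.34)² + (-0.09)² + (-0.47)² + (0.67)² + (-0.02)² = 1.0365.
Posterior: Inv-Gamma(9.0 + 7/2, 3.9 + 1.0365/2) = Inv-Gamma(12.50, 4.41825).
E[σ²|data] = β/(α−1) = 4.41825/11.50 = 0.3842.

0.3842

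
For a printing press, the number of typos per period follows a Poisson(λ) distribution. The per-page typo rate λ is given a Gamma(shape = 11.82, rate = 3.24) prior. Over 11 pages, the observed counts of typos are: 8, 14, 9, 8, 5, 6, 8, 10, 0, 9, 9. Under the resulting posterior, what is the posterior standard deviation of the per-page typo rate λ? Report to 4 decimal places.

With a Gamma(shape α, rate β) prior, the Poisson likelihood is conjugate: the posterior is Gamma(α + ΣXᵢ, β + n).
Sum of counts S = 86 over n = 11 pages.
Posterior: Gamma(α+S, β+n) = Gamma(11.82+86, 3.24+11) = Gamma(97.82, 14.24).
SD = √α/β = √97.82/14.24 = 0.6946.

0.6946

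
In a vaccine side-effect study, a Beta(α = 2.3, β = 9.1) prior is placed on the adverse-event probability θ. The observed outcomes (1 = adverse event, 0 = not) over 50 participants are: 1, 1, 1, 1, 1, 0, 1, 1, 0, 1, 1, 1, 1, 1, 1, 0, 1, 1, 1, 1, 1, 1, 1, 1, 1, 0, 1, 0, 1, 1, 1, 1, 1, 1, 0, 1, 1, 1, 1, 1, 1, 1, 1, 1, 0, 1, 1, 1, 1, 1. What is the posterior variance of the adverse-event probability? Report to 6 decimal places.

0.003100

The Beta prior is conjugate to a Binomial/Bernoulli likelihood; the update adds successes to α and failures to β.
Posterior: Beta(α+k, β+n−k) = Beta(2.3+43, 9.1+7) = Beta(45.3, 16.1).
Var = αβ/((α+β)²(α+β+1)) = 45.3·16.1/(61.4²·62.4) = 0.003100.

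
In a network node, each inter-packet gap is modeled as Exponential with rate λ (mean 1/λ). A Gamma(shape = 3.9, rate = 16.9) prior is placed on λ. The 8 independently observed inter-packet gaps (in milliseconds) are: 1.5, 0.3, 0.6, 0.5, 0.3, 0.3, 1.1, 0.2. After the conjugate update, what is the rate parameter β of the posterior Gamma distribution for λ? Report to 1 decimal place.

21.7

With a Gamma(shape α, rate β) prior on the exponential rate λ, the posterior after n observations with total T = Σxᵢ is Gamma(α+n, β+T).
Sum of observations T = 4.8 milliseconds; n = 8.
Posterior: Gamma(3.9+8, 16.9+4.8) = Gamma(11.9, 21.7).
Posterior β = 21.7.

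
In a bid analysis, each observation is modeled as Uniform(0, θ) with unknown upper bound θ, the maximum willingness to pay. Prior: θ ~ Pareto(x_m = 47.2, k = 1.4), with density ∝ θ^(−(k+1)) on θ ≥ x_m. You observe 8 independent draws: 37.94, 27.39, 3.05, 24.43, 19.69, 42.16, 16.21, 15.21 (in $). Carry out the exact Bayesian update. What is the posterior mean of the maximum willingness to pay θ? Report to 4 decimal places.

52.8190

A Pareto(scale x_m, shape k) prior on the upper bound θ of Uniform(0, θ) is conjugate: posterior is Pareto(max(x_m, max xᵢ), k + n).
Sample maximum = 42.16; prior scale x_m = 47.2 → posterior scale = max = 47.20.
Posterior shape = 1.4 + 8 = 9.4.
E[θ|data] = k·x_m/(k−1) = 9.4·47.20/8.4 = 52.8190.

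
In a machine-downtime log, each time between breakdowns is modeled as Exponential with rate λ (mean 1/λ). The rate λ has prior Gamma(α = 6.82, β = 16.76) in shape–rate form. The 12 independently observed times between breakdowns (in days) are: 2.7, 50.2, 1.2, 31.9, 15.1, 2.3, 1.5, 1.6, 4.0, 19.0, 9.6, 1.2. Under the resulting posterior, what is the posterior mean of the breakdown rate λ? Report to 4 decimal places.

0.1198

With a Gamma(shape α, rate β) prior on the exponential rate λ, the posterior after n observations with total T = Σxᵢ is Gamma(α+n, β+T).
Sum of observations T = 140.3 days; n = 12.
Posterior: Gamma(6.82+12, 16.76+140.3) = Gamma(18.82, 157.06).
Posterior mean of λ = α/β = 18.82/157.06 = 0.1198.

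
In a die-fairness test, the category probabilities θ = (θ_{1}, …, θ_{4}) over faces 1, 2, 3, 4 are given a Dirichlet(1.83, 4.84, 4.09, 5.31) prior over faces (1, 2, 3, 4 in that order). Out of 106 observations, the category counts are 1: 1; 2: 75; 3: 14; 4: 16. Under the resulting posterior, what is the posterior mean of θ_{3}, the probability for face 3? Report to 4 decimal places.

The Dirichlet prior is conjugate to the Multinomial likelihood: each posterior αⱼ = prior αⱼ + observed count nⱼ.
Posterior concentration: (2.83, 79.84, 18.09, 21.31), total = 122.07.
E[θ_{3}|data] = α_{3}/Σα = 18.09/122.07 = 0.1482.

0.1482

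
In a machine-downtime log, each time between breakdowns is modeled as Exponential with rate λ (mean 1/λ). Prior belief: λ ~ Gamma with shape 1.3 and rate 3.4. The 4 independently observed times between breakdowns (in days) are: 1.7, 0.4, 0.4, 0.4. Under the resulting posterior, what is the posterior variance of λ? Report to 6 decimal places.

0.133535

With a Gamma(shape α, rate β) prior on the exponential rate λ, the posterior after n observations with total T = Σxᵢ is Gamma(α+n, β+T).
Sum of observations T = 2.9 days; n = 4.
Posterior: Gamma(1.3+4, 3.4+2.9) = Gamma(5.3, 6.3).
Var = α/β² = 0.133535.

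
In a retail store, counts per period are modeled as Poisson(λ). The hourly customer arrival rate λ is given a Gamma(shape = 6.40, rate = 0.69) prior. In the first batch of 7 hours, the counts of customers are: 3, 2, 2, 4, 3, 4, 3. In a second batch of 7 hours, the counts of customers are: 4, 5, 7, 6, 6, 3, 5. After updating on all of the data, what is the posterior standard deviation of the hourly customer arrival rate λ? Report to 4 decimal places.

0.5420

With a Gamma(shape α, rate β) prior, the Poisson likelihood is conjugate: the posterior is Gamma(α + ΣXᵢ, β + n).
Batch 1: sum of counts S = 21 over n = 7 hours.
After batch 1: Gamma(α+S, β+n) = Gamma(6.40+21, 0.69+7) = Gamma(27.40, 7.69).
Batch 2: sum of counts S = 36 over n = 7 hours.
After batch 2: Gamma(α+S, β+n) = Gamma(27.40+36, 7.69+7) = Gamma(63.40, 14.69).
SD = √α/β = √63.40/14.69 = 0.5420.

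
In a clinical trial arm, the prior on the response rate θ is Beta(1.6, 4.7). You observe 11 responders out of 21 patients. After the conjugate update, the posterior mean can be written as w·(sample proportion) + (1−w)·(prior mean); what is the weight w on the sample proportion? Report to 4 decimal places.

The Beta prior is conjugate to a Binomial/Bernoulli likelihood; the update adds successes to α and failures to β.
Posterior mean = (α₀+k)/(α₀+β₀+n) = [n/(α₀+β₀+n)]·(k/n) + [(α₀+β₀)/(α₀+β₀+n)]·α₀/(α₀+β₀), so only n and the prior enter the weight.
The weight on the data is w = n/(α₀+β₀+n) = 21/(1.6+4.7+21) = 21/27.3 = 0.7692.

0.7692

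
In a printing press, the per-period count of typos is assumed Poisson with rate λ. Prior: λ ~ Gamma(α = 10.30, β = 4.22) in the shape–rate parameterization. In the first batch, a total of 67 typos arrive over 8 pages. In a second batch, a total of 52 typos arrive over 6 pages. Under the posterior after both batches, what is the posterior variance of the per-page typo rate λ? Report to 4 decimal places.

0.3895

With a Gamma(shape α, rate β) prior, the Poisson likelihood is conjugate: the posterior is Gamma(α + ΣXᵢ, β + n).
After batch 1: Gamma(α+S, β+n) = Gamma(10.30+67, 4.22+8) = Gamma(77.30, 12.22).
After batch 2: Gamma(α+S, β+n) = Gamma(77.30+52, 12.22+6) = Gamma(129.30, 18.22).
Var = α/β² = 129.30/18.22² = 0.3895.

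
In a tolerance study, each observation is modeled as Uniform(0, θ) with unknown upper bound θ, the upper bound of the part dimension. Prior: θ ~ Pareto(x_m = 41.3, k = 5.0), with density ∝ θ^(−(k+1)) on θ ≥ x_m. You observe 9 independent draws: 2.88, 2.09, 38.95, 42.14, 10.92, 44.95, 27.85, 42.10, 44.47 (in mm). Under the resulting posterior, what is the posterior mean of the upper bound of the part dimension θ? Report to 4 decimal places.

48.4077

A Pareto(scale x_m, shape k) prior on the upper bound θ of Uniform(0, θ) is conjugate: posterior is Pareto(max(x_m, max xᵢ), k + n).
Sample maximum = 44.95; prior scale x_m = 41.3 → posterior scale = max = 44.95.
Posterior shape = 5.0 + 9 = 14.0.
E[θ|data] = k·x_m/(k−1) = 14.0·44.95/13.0 = 48.4077.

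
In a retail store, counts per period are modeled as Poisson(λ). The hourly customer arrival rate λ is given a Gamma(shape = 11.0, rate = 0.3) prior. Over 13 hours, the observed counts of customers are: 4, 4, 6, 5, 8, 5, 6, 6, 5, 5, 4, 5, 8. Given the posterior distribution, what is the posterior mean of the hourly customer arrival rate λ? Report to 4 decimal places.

6.1654

With a Gamma(shape α, rate β) prior, the Poisson likelihood is conjugate: the posterior is Gamma(α + ΣXᵢ, β + n).
Sum of counts S = 71 over n = 13 hours.
Posterior: Gamma(α+S, β+n) = Gamma(11.0+71, 0.3+13) = Gamma(82.0, 13.3).
Posterior mean = α/β = 82.0/13.3 = 6.1654.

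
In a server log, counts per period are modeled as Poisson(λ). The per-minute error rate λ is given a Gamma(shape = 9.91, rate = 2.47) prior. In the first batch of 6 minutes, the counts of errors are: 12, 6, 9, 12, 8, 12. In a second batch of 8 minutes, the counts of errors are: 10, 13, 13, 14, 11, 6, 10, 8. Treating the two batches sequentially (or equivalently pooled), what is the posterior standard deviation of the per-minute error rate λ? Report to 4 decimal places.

0.7533

With a Gamma(shape α, rate β) prior, the Poisson likelihood is conjugate: the posterior is Gamma(α + ΣXᵢ, β + n).
Batch 1: sum of counts S = 59 over n = 6 minutes.
After batch 1: Gamma(α+S, β+n) = Gamma(9.91+59, 2.47+6) = Gamma(68.91, 8.47).
Batch 2: sum of counts S = 85 over n = 8 minutes.
After batch 2: Gamma(α+S, β+n) = Gamma(68.91+85, 8.47+8) = Gamma(153.91, 16.47).
SD = √α/β = √153.91/16.47 = 0.7533.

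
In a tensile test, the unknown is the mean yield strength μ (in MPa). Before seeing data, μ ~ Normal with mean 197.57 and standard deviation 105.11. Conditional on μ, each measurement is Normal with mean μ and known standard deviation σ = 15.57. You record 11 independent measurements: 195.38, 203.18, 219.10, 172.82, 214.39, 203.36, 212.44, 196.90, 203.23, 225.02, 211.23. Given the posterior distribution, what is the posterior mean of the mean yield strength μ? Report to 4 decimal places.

205.1712

For Normal data with known variance σ², a Normal(μ₀, σ₀²) prior on μ is conjugate. Posterior precision = 1/σ₀² + n/σ²; posterior mean is the precision-weighted average of μ₀ and x̄.
Σxᵢ = 195.38 + 203.18 + 219.10 + 172.82 + 214.39 + 203.36 + 212.44 + 196.90 + 203.23 + 225.02 + 211.23 = 2257.05, so n·x̄ = 2257.05.
σ₀² = 105.11² = 11048.1121, σ² = 15.57² = 242.4249; σ² + n·σ₀² = 242.4249 + 11·11048.1121 = 121771.658.
Posterior mean = (μ₀/σ₀² + n·x̄/σ²)/(1/σ₀² + n/σ²) = (σ²·μ₀ + σ₀²·n·x̄)/(σ² + n·σ₀²) = (242.4249·197.57 + 11048.1121·2257.05)/121771.658 = 24984037.302798/121771.658 = 205.1712.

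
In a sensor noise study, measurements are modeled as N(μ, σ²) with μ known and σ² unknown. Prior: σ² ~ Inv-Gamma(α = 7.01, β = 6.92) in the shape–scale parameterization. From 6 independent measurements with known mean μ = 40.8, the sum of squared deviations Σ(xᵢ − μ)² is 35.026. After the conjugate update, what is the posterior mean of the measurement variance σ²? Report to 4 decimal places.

With known mean μ and an Inverse-Gamma(α, β) prior on σ², the Normal likelihood is conjugate: posterior is Inv-Gamma(α + n/2, β + Σ(xᵢ−μ)²/2).
Posterior: Inv-Gamma(7.01 + 6/2, 6.92 + 35.026/2) = Inv-Gamma(10.01, 24.4330).
E[σ²|data] = β/(α−1) = 24.4330/9.01 = 2.7118.

2.7118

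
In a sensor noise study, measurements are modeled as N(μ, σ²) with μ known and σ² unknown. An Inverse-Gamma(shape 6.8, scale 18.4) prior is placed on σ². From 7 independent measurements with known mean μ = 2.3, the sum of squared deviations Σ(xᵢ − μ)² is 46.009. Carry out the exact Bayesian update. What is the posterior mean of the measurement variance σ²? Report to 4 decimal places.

With known mean μ and an Inverse-Gamma(α, β) prior on σ², the Normal likelihood is conjugate: posterior is Inv-Gamma(α + n/2, β + Σ(xᵢ−μ)²/2).
Posterior: Inv-Gamma(6.8 + 7/2, 18.4 + 46.009/2) = Inv-Gamma(10.30, 41.4045).
E[σ²|data] = β/(α−1) = 41.4045/9.30 = 4.4521.

4.4521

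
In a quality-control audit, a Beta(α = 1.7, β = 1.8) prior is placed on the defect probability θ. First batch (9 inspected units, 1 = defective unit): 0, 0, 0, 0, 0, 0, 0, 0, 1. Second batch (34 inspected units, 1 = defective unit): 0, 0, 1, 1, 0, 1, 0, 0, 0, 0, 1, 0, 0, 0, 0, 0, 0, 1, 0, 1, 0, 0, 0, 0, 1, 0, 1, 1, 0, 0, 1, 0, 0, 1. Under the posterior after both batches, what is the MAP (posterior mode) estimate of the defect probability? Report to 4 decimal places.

0.2854

The Beta prior is conjugate to a Binomial/Bernoulli likelihood; the update adds successes to α and failures to β.
After batch 1: Beta(1.7+1, 1.8+8) = Beta(2.7, 9.8).
After batch 2: Beta(2.7+11, 9.8+23) = Beta(13.7, 32.8).
Mode of Beta(a,b) for a,b>1 is (a−1)/(a+b−2) = 12.7/44.5 = 0.2854.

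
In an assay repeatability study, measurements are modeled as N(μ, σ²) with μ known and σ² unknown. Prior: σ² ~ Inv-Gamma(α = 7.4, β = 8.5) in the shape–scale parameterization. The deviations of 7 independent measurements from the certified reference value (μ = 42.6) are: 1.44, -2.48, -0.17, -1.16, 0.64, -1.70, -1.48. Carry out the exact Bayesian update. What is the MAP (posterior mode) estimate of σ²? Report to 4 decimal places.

1.3483

With known mean μ and an Inverse-Gamma(α, β) prior on σ², the Normal likelihood is conjugate: posterior is Inv-Gamma(α + n/2, β + Σ(xᵢ−μ)²/2).
Σ(xᵢ−μ)² = (1.44)² + (-2.48)² + (-0.17)² + (-1.16)² + (0.64)² + (-1.70)² + (-1.48)² = 15.0885.
Posterior: Inv-Gamma(7.4 + 7/2, 8.5 + 15.0885/2) = Inv-Gamma(10.90, 16.04425).
Mode = β/(α+1) = 16.04425/11.90 = 1.3483.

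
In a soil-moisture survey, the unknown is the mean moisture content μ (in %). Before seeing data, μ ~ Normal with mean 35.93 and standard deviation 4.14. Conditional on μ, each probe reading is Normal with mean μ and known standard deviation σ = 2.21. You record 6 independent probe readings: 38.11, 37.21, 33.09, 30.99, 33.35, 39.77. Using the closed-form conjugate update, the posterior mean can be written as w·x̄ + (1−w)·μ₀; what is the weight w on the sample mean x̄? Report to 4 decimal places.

For Normal data with known variance σ², a Normal(μ₀, σ₀²) prior on μ is conjugate. Posterior precision = 1/σ₀² + n/σ²; posterior mean is the precision-weighted average of μ₀ and x̄.
σ₀² = 4.14² = 17.1396, σ² = 2.21² = 4.8841. Prior precision 1/σ₀² = 1/17.1396; data precision n/σ² = 6/4.8841.
w = (n/σ²)/(1/σ₀² + n/σ²) = n·σ₀²/(σ² + n·σ₀²) = 6·17.1396/(4.8841 + 6·17.1396) = 102.8376/107.7217 = 0.9547.

0.9547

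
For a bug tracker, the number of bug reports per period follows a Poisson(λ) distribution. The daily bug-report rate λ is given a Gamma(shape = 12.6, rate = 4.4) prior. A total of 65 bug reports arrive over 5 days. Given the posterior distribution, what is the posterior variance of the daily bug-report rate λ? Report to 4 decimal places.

0.8782

With a Gamma(shape α, rate β) prior, the Poisson likelihood is conjugate: the posterior is Gamma(α + ΣXᵢ, β + n).
Posterior: Gamma(α+S, β+n) = Gamma(12.6+65, 4.4+5) = Gamma(77.6, 9.4).
Var = α/β² = 77.6/9.4² = 0.8782.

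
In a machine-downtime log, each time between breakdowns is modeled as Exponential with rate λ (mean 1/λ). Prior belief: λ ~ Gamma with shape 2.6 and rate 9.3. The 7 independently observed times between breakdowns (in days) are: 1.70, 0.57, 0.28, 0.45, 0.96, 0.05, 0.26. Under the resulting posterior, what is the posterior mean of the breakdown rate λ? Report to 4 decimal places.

0.7074

With a Gamma(shape α, rate β) prior on the exponential rate λ, the posterior after n observations with total T = Σxᵢ is Gamma(α+n, β+T).
Sum of observations T = 4.27 days; n = 7.
Posterior: Gamma(2.6+7, 9.3+4.27) = Gamma(9.6, 13.57).
Posterior mean of λ = α/β = 9.6/13.57 = 0.7074.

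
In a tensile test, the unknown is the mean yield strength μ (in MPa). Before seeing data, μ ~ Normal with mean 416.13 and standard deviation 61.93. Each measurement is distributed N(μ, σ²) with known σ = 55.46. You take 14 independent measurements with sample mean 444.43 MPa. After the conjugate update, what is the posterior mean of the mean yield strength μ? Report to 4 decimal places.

442.8967

For Normal data with known variance σ², a Normal(μ₀, σ₀²) prior on μ is conjugate. Posterior precision = 1/σ₀² + n/σ²; posterior mean is the precision-weighted average of μ₀ and x̄.
n·x̄ = 14·444.43 = 6222.02.
σ₀² = 61.93² = 3835.3249, σ² = 55.46² = 3075.8116; σ² + n·σ₀² = 3075.8116 + 14·3835.3249 = 56770.3602.
Posterior mean = (μ₀/σ₀² + n·x̄/σ²)/(1/σ₀² + n/σ²) = (σ²·μ₀ + σ₀²·n·x̄)/(σ² + n·σ₀²) = (3075.8116·416.13 + 3835.3249·6222.02)/56770.3602 = 25143405.715406/56770.3602 = 442.8967.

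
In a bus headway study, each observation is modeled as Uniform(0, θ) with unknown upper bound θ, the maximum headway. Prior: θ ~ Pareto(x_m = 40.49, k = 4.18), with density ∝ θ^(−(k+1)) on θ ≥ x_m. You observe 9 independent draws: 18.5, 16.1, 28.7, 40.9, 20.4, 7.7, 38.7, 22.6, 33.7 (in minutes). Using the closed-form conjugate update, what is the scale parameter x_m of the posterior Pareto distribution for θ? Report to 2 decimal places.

40.90

A Pareto(scale x_m, shape k) prior on the upper bound θ of Uniform(0, θ) is conjugate: posterior is Pareto(max(x_m, max xᵢ), k + n).
Sample maximum = 40.9; prior scale x_m = 40.49 → posterior scale = max = 40.90.
Posterior shape = 4.18 + 9 = 13.18.
Posterior scale x_m = 40.90.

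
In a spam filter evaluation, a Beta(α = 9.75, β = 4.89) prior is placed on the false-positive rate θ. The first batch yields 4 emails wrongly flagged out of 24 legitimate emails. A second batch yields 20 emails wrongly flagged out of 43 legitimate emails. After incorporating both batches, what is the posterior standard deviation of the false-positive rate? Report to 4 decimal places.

0.0542

The Beta prior is conjugate to a Binomial/Bernoulli likelihood; the update adds successes to α and failures to β.
After batch 1: Beta(9.75+4, 4.89+20) = Beta(13.75, 24.89).
After batch 2: Beta(13.75+20, 24.89+23) = Beta(33.75, 47.89).
Var = αβ/((α+β)²(α+β+1)) = 33.75·47.89/(81.64²·82.64) = 0.00293442; SD = √0.00293442 = 0.0542.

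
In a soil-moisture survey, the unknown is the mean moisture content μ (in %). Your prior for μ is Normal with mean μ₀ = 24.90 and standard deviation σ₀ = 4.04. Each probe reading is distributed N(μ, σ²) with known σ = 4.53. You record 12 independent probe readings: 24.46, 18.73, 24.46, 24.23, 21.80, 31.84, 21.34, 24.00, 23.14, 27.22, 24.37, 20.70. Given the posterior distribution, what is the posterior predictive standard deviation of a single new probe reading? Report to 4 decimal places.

For Normal data with known variance σ², a Normal(μ₀, σ₀²) prior on μ is conjugate. Posterior precision = 1/σ₀² + n/σ²; posterior mean is the precision-weighted average of μ₀ and x̄.
σ₀² = 4.04² = 16.3216, σ² = 4.53² = 20.5209; σ² + n·σ₀² = 20.5209 + 12·16.3216 = 216.3801.
Posterior precision = 1/σ₀² + n/σ² = 1/16.3216 + 12/20.5209 = (σ² + n·σ₀²)/(σ₀²σ²) = 216.3801/(16.3216·20.5209); posterior variance σₙ² = σ₀²σ²/(σ² + n·σ₀²) = 16.3216·20.5209/216.3801 = 1.547896.
Predictive variance for one new observation = σₙ² + σ² = 16.3216·20.5209/216.3801 + 20.5209 = σ²·(σ₀² + 216.3801)/216.3801 = 20.5209·232.7017/216.3801 = 22.068796; SD = √(20.5209·232.7017/216.3801) = 4.6977.

4.6977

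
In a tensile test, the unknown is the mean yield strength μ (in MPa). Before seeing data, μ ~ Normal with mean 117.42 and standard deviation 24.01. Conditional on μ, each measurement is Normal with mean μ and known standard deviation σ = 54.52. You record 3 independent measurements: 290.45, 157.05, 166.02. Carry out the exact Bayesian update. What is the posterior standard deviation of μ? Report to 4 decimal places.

19.0903

For Normal data with known variance σ², a Normal(μ₀, σ₀²) prior on μ is conjugate. Posterior precision = 1/σ₀² + n/σ²; posterior mean is the precision-weighted average of μ₀ and x̄.
σ₀² = 24.01² = 576.4801, σ² = 54.52² = 2972.4304; σ² + n·σ₀² = 2972.4304 + 3·576.4801 = 4701.8707.
Posterior precision = 1/σ₀² + n/σ² = 1/576.4801 + 3/2972.4304 = (σ² + n·σ₀²)/(σ₀²σ²) = 4701.8707/(576.4801·2972.4304); posterior variance σₙ² = σ₀²σ²/(σ² + n·σ₀²) = 576.4801·2972.4304/4701.8707 = 364.439408.
Posterior SD = √σₙ² = √(576.4801·2972.4304/4701.8707) = 19.0903.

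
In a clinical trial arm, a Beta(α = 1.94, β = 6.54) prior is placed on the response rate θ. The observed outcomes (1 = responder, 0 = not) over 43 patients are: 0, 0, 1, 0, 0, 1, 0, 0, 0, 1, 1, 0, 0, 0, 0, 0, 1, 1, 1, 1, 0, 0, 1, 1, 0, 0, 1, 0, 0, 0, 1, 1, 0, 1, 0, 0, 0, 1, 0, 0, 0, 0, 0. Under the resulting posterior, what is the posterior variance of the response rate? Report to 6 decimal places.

0.004207

The Beta prior is conjugate to a Binomial/Bernoulli likelihood; the update adds successes to α and failures to β.
Posterior: Beta(α+k, β+n−k) = Beta(1.94+15, 6.54+28) = Beta(16.94, 34.54).
Var = αβ/((α+β)²(α+β+1)) = 16.94·34.54/(51.48²·52.48) = 0.004207.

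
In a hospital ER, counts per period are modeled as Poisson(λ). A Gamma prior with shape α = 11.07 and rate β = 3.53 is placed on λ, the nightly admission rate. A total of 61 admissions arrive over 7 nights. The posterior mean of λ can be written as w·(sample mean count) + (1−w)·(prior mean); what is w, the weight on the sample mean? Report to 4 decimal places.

0.6648

With a Gamma(shape α, rate β) prior, the Poisson likelihood is conjugate: the posterior is Gamma(α + ΣXᵢ, β + n).
Posterior mean = (α₀+S)/(β₀+n) = [n/(β₀+n)]·(S/n) + [β₀/(β₀+n)]·(α₀/β₀), so only n and β₀ enter the weight.
Weight on data w = n/(β₀+n) = 7/(3.53+7) = 7/10.53 = 0.6648.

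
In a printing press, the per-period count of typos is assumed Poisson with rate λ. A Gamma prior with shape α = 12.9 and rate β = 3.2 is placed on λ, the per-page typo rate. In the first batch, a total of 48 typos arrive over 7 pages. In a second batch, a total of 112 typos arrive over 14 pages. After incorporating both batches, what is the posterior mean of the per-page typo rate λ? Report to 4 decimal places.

7.1446

With a Gamma(shape α, rate β) prior, the Poisson likelihood is conjugate: the posterior is Gamma(α + ΣXᵢ, β + n).
After batch 1: Gamma(α+S, β+n) = Gamma(12.9+48, 3.2+7) = Gamma(60.9, 10.2).
After batch 2: Gamma(α+S, β+n) = Gamma(60.9+112, 10.2+14) = Gamma(172.9, 24.2).
Posterior mean = α/β = 172.9/24.2 = 7.1446.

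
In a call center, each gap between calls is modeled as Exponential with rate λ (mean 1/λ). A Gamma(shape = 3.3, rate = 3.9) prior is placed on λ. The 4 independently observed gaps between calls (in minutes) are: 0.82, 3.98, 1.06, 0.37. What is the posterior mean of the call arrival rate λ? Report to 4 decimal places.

0.7206

With a Gamma(shape α, rate β) prior on the exponential rate λ, the posterior after n observations with total T = Σxᵢ is Gamma(α+n, β+T).
Sum of observations T = 6.23 minutes; n = 4.
Posterior: Gamma(3.3+4, 3.9+6.23) = Gamma(7.3, 10.13).
Posterior mean of λ = α/β = 7.3/10.13 = 0.7206.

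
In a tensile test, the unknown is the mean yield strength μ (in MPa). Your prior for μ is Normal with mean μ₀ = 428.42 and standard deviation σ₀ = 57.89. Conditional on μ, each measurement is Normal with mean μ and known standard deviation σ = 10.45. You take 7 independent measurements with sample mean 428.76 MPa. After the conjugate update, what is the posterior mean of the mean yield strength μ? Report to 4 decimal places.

For Normal data with known variance σ², a Normal(μ₀, σ₀²) prior on μ is conjugate. Posterior precision = 1/σ₀² + n/σ²; posterior mean is the precision-weighted average of μ₀ and x̄.
n·x̄ = 7·428.76 = 3001.32.
σ₀² = 57.89² = 3351.2521, σ² = 10.45² = 109.2025; σ² + n·σ₀² = 109.2025 + 7·3351.2521 = 23567.9672.
Posterior mean = (μ₀/σ₀² + n·x̄/σ²)/(1/σ₀² + n/σ²) = (σ²·μ₀ + σ₀²·n·x̄)/(σ² + n·σ₀²) = (109.2025·428.42 + 3351.2521·3001.32)/23567.9672 = 10104964.487822/23567.9672 = 428.7584.

428.7584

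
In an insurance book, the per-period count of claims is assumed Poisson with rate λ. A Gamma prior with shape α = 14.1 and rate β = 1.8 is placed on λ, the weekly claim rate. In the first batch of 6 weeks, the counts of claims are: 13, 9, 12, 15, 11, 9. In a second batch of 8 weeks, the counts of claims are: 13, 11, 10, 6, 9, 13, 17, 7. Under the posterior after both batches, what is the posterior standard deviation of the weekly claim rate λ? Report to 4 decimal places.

With a Gamma(shape α, rate β) prior, the Poisson likelihood is conjugate: the posterior is Gamma(α + ΣXᵢ, β + n).
Batch 1: sum of counts S = 69 over n = 6 weeks.
After batch 1: Gamma(α+S, β+n) = Gamma(14.1+69, 1.8+6) = Gamma(83.1, 7.8).
Batch 2: sum of counts S = 86 over n = 8 weeks.
After batch 2: Gamma(α+S, β+n) = Gamma(83.1+86, 7.8+8) = Gamma(169.1, 15.8).
SD = √α/β = √169.1/15.8 = 0.8230.

0.8230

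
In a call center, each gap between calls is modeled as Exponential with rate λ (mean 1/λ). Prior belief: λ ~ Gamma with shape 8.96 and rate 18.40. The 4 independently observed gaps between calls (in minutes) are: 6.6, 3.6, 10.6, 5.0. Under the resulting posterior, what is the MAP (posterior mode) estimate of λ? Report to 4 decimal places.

With a Gamma(shape α, rate β) prior on the exponential rate λ, the posterior after n observations with total T = Σxᵢ is Gamma(α+n, β+T).
Sum of observations T = 25.8 minutes; n = 4.
Posterior: Gamma(8.96+4, 18.40+25.8) = Gamma(12.96, 44.20).
Mode = (α−1)/β = 0.2706.

0.2706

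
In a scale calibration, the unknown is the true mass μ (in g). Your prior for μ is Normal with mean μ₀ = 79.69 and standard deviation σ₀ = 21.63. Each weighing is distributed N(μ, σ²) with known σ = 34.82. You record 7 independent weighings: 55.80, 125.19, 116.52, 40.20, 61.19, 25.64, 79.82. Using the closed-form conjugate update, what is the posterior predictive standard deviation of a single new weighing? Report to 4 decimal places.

36.5902

For Normal data with known variance σ², a Normal(μ₀, σ₀²) prior on μ is conjugate. Posterior precision = 1/σ₀² + n/σ²; posterior mean is the precision-weighted average of μ₀ and x̄.
σ₀² = 21.63² = 467.8569, σ² = 34.82² = 1212.4324; σ² + n·σ₀² = 1212.4324 + 7·467.8569 = 4487.4307.
Posterior precision = 1/σ₀² + n/σ² = 1/467.8569 + 7/1212.4324 = (σ² + n·σ₀²)/(σ₀²σ²) = 4487.4307/(467.8569·1212.4324); posterior variance σₙ² = σ₀²σ²/(σ² + n·σ₀²) = 467.8569·1212.4324/4487.4307 = 126.407493.
Predictive variance for one new observation = σₙ² + σ² = 467.8569·1212.4324/4487.4307 + 1212.4324 = σ²·(σ₀² + 4487.4307)/4487.4307 = 1212.4324·4955.2876/4487.4307 = 1338.839893; SD = √(1212.4324·4955.2876/4487.4307) = 36.5902.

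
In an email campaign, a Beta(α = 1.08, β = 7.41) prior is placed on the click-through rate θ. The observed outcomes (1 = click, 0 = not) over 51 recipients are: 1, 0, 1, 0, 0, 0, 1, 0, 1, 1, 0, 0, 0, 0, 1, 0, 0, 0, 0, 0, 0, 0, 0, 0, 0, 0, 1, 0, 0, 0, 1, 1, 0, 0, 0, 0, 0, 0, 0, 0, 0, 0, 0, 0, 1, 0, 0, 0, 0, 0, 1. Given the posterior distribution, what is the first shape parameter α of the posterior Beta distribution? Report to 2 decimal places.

The Beta prior is conjugate to a Binomial/Bernoulli likelihood; the update adds successes to α and failures to β.
Posterior: Beta(α+k, β+n−k) = Beta(1.08+11, 7.41+40) = Beta(12.08, 47.41).
Posterior α = 12.08.

12.08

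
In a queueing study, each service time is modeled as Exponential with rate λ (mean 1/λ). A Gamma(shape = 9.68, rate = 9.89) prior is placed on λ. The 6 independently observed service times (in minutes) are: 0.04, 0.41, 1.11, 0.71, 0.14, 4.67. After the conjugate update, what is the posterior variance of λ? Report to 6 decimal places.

0.054448

With a Gamma(shape α, rate β) prior on the exponential rate λ, the posterior after n observations with total T = Σxᵢ is Gamma(α+n, β+T).
Sum of observations T = 7.08 minutes; n = 6.
Posterior: Gamma(9.68+6, 9.89+7.08) = Gamma(15.68, 16.97).
Var = α/β² = 0.054448.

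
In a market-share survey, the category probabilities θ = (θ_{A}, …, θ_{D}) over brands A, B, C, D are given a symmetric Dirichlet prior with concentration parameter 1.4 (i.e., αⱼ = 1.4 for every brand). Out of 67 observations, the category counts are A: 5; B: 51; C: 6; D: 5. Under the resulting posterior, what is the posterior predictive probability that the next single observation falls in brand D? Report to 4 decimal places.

0.0882

The Dirichlet prior is conjugate to the Multinomial likelihood: each posterior αⱼ = prior αⱼ + observed count nⱼ.
Posterior concentration: (6.4, 52.4, 7.4, 6.4), total = 72.6.
P(next = D | data) = α_{D}/Σα = 0.0882.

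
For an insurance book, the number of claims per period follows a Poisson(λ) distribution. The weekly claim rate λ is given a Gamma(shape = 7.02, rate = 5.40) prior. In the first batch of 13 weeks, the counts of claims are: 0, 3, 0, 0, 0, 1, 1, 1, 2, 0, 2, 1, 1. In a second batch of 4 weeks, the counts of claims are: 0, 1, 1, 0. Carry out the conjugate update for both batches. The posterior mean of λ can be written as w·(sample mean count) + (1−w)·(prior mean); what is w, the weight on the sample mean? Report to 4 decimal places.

0.7589

With a Gamma(shape α, rate β) prior, the Poisson likelihood is conjugate: the posterior is Gamma(α + ΣXᵢ, β + n).
Total number of weeks: n = 13 + 4 = 17.
Posterior mean = (α₀+S)/(β₀+n) = [n/(β₀+n)]·(S/n) + [β₀/(β₀+n)]·(α₀/β₀), so only n and β₀ enter the weight.
Weight on data w = n/(β₀+n) = 17/(5.40+17) = 17/22.40 = 0.7589.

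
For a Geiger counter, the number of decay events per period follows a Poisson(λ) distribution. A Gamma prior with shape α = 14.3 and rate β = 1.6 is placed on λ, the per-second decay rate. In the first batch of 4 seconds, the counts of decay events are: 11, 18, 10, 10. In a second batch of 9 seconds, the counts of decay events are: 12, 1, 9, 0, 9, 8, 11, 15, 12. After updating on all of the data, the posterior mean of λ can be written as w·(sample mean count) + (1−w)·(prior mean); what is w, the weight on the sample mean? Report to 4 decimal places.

0.8904

With a Gamma(shape α, rate β) prior, the Poisson likelihood is conjugate: the posterior is Gamma(α + ΣXᵢ, β + n).
Total number of seconds: n = 4 + 9 = 13.
Posterior mean = (α₀+S)/(β₀+n) = [n/(β₀+n)]·(S/n) + [β₀/(β₀+n)]·(α₀/β₀), so only n and β₀ enter the weight.
Weight on data w = n/(β₀+n) = 13/(1.6+13) = 13/14.6 = 0.8904.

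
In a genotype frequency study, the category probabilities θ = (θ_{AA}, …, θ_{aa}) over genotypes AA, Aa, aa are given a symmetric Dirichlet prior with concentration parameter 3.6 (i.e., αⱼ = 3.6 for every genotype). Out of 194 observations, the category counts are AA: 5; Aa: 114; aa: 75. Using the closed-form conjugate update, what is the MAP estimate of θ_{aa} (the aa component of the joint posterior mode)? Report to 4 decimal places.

0.3845

The Dirichlet prior is conjugate to the Multinomial likelihood: each posterior αⱼ = prior αⱼ + observed count nⱼ.
Posterior concentration: (8.6, 117.6, 78.6), total = 204.8.
Joint mode component: (α_{aa}−1)/(Σα−K) = 77.6/201.8 = 0.3845.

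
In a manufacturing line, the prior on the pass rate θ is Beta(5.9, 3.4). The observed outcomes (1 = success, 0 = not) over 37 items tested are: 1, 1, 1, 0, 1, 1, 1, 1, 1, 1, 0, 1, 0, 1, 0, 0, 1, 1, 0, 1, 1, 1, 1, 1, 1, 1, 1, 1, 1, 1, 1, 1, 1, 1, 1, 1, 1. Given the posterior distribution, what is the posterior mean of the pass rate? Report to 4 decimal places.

0.7970

The Beta prior is conjugate to a Binomial/Bernoulli likelihood; the update adds successes to α and failures to β.
Posterior: Beta(α+k, β+n−k) = Beta(5.9+31, 3.4+6) = Beta(36.9, 9.4).
Posterior mean = α/(α+β) = 36.9/46.3 = 0.7970.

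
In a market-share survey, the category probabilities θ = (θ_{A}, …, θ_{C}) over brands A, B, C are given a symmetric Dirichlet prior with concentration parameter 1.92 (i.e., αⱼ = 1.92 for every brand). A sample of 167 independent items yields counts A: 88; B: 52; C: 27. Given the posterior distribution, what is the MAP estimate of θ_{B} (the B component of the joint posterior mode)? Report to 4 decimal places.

0.3117

The Dirichlet prior is conjugate to the Multinomial likelihood: each posterior αⱼ = prior αⱼ + observed count nⱼ.
Posterior concentration: (89.92, 53.92, 28.92), total = 172.76.
Joint mode component: (α_{B}−1)/(Σα−K) = 52.92/169.76 = 0.3117.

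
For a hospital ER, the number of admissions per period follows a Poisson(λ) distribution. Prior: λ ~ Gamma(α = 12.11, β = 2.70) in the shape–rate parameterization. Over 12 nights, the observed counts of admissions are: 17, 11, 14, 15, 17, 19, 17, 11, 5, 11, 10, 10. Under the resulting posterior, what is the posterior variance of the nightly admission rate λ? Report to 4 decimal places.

0.7826

With a Gamma(shape α, rate β) prior, the Poisson likelihood is conjugate: the posterior is Gamma(α + ΣXᵢ, β + n).
Sum of counts S = 157 over n = 12 nights.
Posterior: Gamma(α+S, β+n) = Gamma(12.11+157, 2.70+12) = Gamma(169.11, 14.70).
Var = α/β² = 169.11/14.70² = 0.7826.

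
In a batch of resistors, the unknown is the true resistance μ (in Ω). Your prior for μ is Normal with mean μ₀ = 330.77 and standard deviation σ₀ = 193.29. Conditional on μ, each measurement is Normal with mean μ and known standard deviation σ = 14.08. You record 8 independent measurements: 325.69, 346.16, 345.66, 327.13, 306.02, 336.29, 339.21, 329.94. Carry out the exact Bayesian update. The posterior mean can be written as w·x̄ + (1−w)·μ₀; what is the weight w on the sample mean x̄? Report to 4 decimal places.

For Normal data with known variance σ², a Normal(μ₀, σ₀²) prior on μ is conjugate. Posterior precision = 1/σ₀² + n/σ²; posterior mean is the precision-weighted average of μ₀ and x̄.
σ₀² = 193.29² = 37361.0241, σ² = 14.08² = 198.2464. Prior precision 1/σ₀² = 1/37361.0241; data precision n/σ² = 8/198.2464.
w = (n/σ²)/(1/σ₀² + n/σ²) = n·σ₀²/(σ² + n·σ₀²) = 8·37361.0241/(198.2464 + 8·37361.0241) = 298888.1928/299086.4392 = 0.9993.

0.9993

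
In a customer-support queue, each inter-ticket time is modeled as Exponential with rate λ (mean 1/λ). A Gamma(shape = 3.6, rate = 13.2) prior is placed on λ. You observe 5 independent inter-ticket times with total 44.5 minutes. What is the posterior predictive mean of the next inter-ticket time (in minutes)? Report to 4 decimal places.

7.5921

With a Gamma(shape α, rate β) prior on the exponential rate λ, the posterior after n observations with total T = Σxᵢ is Gamma(α+n, β+T).
Posterior: Gamma(3.6+5, 13.2+44.5) = Gamma(8.6, 57.7).
The predictive distribution for the next observation is Lomax; its mean is β/(α−1) = 57.7/7.6 = 7.5921.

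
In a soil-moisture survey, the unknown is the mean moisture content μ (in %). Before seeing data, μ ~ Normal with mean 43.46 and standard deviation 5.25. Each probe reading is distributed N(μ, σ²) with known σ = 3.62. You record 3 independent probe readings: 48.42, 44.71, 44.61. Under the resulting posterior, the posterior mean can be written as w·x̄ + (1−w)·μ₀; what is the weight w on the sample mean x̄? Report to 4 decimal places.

0.8632

For Normal data with known variance σ², a Normal(μ₀, σ₀²) prior on μ is conjugate. Posterior precision = 1/σ₀² + n/σ²; posterior mean is the precision-weighted average of μ₀ and x̄.
σ₀² = 5.25² = 27.5625, σ² = 3.62² = 13.1044. Prior precision 1/σ₀² = 1/27.5625; data precision n/σ² = 3/13.1044.
w = (n/σ²)/(1/σ₀² + n/σ²) = n·σ₀²/(σ² + n·σ₀²) = 3·27.5625/(13.1044 + 3·27.5625) = 82.6875/95.7919 = 0.8632.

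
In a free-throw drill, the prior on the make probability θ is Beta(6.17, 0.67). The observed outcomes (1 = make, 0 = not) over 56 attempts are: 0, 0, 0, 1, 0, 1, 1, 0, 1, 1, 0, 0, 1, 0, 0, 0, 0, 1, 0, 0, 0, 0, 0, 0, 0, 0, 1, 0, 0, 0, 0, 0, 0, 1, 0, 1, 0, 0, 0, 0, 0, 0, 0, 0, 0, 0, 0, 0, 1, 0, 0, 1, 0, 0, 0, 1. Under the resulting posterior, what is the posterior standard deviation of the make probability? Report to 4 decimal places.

0.0576

The Beta prior is conjugate to a Binomial/Bernoulli likelihood; the update adds successes to α and failures to β.
Posterior: Beta(α+k, β+n−k) = Beta(6.17+13, 0.67+43) = Beta(19.17, 43.67).
Var = αβ/((α+β)²(α+β+1)) = 19.17·43.67/(62.84²·63.84) = 0.00332078; SD = √0.00332078 = 0.0576.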